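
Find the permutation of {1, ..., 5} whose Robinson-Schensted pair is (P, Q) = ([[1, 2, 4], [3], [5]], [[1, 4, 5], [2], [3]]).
5 3 1 2 4

Reverse RSK: for i = n, n-1, ..., 1, locate i in Q, remove the corresponding corner cell from P, and reverse-bump its entry up through P; the value ejected from row 1 is w(i).

So w = 5 3 1 2 4.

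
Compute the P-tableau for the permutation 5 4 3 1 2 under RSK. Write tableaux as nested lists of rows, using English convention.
P = [[1, 2], [3], [4], [5]]

Insert 5: appended to row 1. P = [[5]].
Insert 4: 4 bumps 5 from row 1; 5 starts row 2. P = [[4], [5]].
Insert 3: 3 bumps 4 from row 1; 4 bumps 5 from row 2; 5 starts row 3. P = [[3], [4], [5]].
Insert 1: 1 bumps 3 from row 1; 3 bumps 4 from row 2; 4 bumps 5 from row 3; 5 starts row 4. P = [[1], [3], [4], [5]].
Insert 2: appended to row 1. P = [[1, 2], [3], [4], [5]].

So P = [[1, 2], [3], [4], [5]].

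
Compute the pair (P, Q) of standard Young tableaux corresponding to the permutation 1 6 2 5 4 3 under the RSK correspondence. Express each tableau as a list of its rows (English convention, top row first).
Insert each entry of the permutation into P by Schensted row insertion, recording in Q the position of each new cell.

Insert 1: appended to row 1. P = [[1]].
Insert 6: appended to row 1. P = [[1, 6]].
Insert 2: 2 bumps 6 from row 1; 6 starts row 2. P = [[1, 2], [6]].
Insert 5: appended to row 1. P = [[1, 2, 5], [6]].
Insert 4: 4 bumps 5 from row 1; 5 bumps 6 from row 2; 6 starts row 3. P = [[1, 2, 4], [5], [6]].
Insert 3: 3 bumps 4 from row 1; 4 bumps 5 from row 2; 5 bumps 6 from row 3; 6 starts row 4. P = [[1, 2, 3], [4], [5], [6]].

So P = [[1, 2, 3], [4], [5], [6]], Q = [[1, 2, 4], [3], [5], [6]].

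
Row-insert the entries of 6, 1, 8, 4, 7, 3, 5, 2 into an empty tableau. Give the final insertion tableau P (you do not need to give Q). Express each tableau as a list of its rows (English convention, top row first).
P = [[1, 2, 5], [3, 7], [4, 8], [6]]

Insert 6: appended to row 1. P = [[6]].
Insert 1: 1 bumps 6 from row 1; 6 starts row 2. P = [[1], [6]].
Insert 8: appended to row 1. P = [[1, 8], [6]].
Insert 4: 4 bumps 8 from row 1; 8 appends to row 2. P = [[1, 4], [6, 8]].
Insert 7: appended to row 1. P = [[1, 4, 7], [6, 8]].
Insert 3: 3 bumps 4 from row 1; 4 bumps 6 from row 2; 6 starts row 3. P = [[1, 3, 7], [4, 8], [6]].
Insert 5: 5 bumps 7 from row 1; 7 bumps 8 from row 2; 8 appends to row 3. P = [[1, 3, 5], [4, 7], [6, 8]].
Insert 2: 2 bumps 3 from row 1; 3 bumps 4 from row 2; 4 bumps 6 from row 3; 6 starts row 4. P = [[1, 2, 5], [3, 7], [4, 8], [6]].

So P = [[1, 2, 5], [3, 7], [4, 8], [6]].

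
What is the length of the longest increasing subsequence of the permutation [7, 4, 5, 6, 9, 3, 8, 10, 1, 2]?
5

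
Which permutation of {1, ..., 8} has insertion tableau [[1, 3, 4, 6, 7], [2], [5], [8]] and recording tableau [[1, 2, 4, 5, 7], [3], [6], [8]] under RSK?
Reverse the RSK construction: for i from n down to 1, find the cell of Q containing i, remove the entry at that cell from P, and reverse-bump it up through P; the value ejected from row 1 is w(i).

Step i=8: Q has 8 at row 4, column 1; remove 8 from row 4 of P and reverse-bump: 8 enters row 3 and ejects 5; 5 enters row 2 and ejects 2; 2 enters row 1 and ejects 1. So w(8) = 1. P is now [[2, 3, 4, 6, 7], [5], [8]].
Step i=7: Q has 7 at row 1, column 5; remove that cell from P, ejecting 7. So w(7) = 7. P is now [[2, 3, 4, 6], [5], [8]].
Step i=6: Q has 6 at row 3, column 1; remove 8 from row 3 of P and reverse-bump: 8 enters row 2 and ejects 5; 5 enters row 1 and ejects 4. So w(6) = 4. P is now [[2, 3, 5, 6], [8]].
Step i=5: Q has 5 at row 1, column 4; remove that cell from P, ejecting 6. So w(5) = 6. P is now [[2, 3, 5], [8]].
Step i=4: Q has 4 at row 1, column 3; remove that cell from P, ejecting 5. So w(4) = 5. P is now [[2, 3], [8]].
Step i=3: Q has 3 at row 2, column 1; remove 8 from row 2 of P and reverse-bump: 8 enters row 1 and ejects 3. So w(3) = 3. P is now [[2, 8]].
Step i=2: Q has 2 at row 1, column 2; remove that cell from P, ejecting 8. So w(2) = 8. P is now [[2]].
Step i=1: Q has 1 at row 1, column 1; remove that cell from P, ejecting 2. So w(1) = 2. P is now [].

So w = 2 8 3 5 6 4 7 1.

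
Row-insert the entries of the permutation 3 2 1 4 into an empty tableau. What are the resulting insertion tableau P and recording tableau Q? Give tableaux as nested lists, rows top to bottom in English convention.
P = [[1, 4], [2], [3]], Q = [[1, 4], [2], [3]]

Insert each entry of the permutation into P by Schensted row insertion, recording in Q the position of each new cell.

After inserting 3: P = [[3]].
After inserting 2: P = [[2], [3]].
After inserting 1: P = [[1], [2], [3]].
After inserting 4: P = [[1, 4], [2], [3]].

So P = [[1, 4], [2], [3]], Q = [[1, 4], [2], [3]].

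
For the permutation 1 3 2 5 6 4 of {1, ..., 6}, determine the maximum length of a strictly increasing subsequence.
4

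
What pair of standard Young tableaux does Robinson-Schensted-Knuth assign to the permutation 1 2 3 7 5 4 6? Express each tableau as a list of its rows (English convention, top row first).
P = [[1, 2, 3, 4, 6], [5], [7]], Q = [[1, 2, 3, 4, 7], [5], [6]]

Insert each entry of the permutation into P by Schensted row insertion, recording in Q the position of each new cell.

Insert 1: appended to row 1. P = [[1]], Q = [[1]].
Insert 2: appended to row 1. P = [[1, 2]], Q = [[1, 2]].
Insert 3: appended to row 1. P = [[1, 2, 3]], Q = [[1, 2, 3]].
Insert 7: appended to row 1. P = [[1, 2, 3, 7]], Q = [[1, 2, 3, 4]].
Insert 5: 5 bumps 7 from row 1; 7 starts row 2. P = [[1, 2, 3, 5], [7]], Q = [[1, 2, 3, 4], [5]].
Insert 4: 4 bumps 5 from row 1; 5 bumps 7 from row 2; 7 starts row 3. P = [[1, 2, 3, 4], [5], [7]], Q = [[1, 2, 3, 4], [5], [6]].
Insert 6: appended to row 1. P = [[1, 2, 3, 4, 6], [5], [7]], Q = [[1, 2, 3, 4, 7], [5], [6]].

So P = [[1, 2, 3, 4, 6], [5], [7]], Q = [[1, 2, 3, 4, 7], [5], [6]].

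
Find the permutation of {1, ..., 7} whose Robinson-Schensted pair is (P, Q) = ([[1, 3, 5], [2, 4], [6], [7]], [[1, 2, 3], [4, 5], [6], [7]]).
Reverse the RSK construction: for i from n down to 1, find the cell of Q containing i, remove the entry at that cell from P, and reverse-bump it up through P; the value ejected from row 1 is w(i).

Step i=7: Q has 7 at row 4, column 1; remove 7 from row 4 of P and reverse-bump: 7 enters row 3 and ejects 6; 6 enters row 2 and ejects 4; 4 enters row 1 and ejects 3. So w(7) = 3. P is now [[1, 4, 5], [2, 6], [7]].
Step i=6: Q has 6 at row 3, column 1; remove 7 from row 3 of P and reverse-bump: 7 enters row 2 and ejects 6; 6 enters row 1 and ejects 5. So w(6) = 5. P is now [[1, 4, 6], [2, 7]].
Step i=5: Q has 5 at row 2, column 2; remove 7 from row 2 of P and reverse-bump: 7 enters row 1 and ejects 6. So w(5) = 6. P is now [[1, 4, 7], [2]].
Step i=4: Q has 4 at row 2, column 1; remove 2 from row 2 of P and reverse-bump: 2 enters row 1 and ejects 1. So w(4) = 1. P is now [[2, 4, 7]].
Step i=3: Q has 3 at row 1, column 3; remove that cell from P, ejecting 7. So w(3) = 7. P is now [[2, 4]].
Step i=2: Q has 2 at row 1, column 2; remove that cell from P, ejecting 4. So w(2) = 4. P is now [[2]].
Step i=1: Q has 1 at row 1, column 1; remove that cell from P, ejecting 2. So w(1) = 2. P is now [].

So w = 2 4 7 1 6 5 3.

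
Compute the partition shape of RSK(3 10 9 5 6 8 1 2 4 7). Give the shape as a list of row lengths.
[4, 4, 1, 1]

Row-insert each entry into an empty tableau.

After inserting 3: P = [[3]].
After inserting 10: P = [[3, 10]].
After inserting 9: P = [[3, 9], [10]].
After inserting 5: P = [[3, 5], [9], [10]].
After inserting 6: P = [[3, 5, 6], [9], [10]].
After inserting 8: P = [[3, 5, 6, 8], [9], [10]].
After inserting 1: P = [[1, 5, 6, 8], [3], [9], [10]].
After inserting 2: P = [[1, 2, 6, 8], [3, 5], [9], [10]].
After inserting 4: P = [[1, 2, 4, 8], [3, 5, 6], [9], [10]].
After inserting 7: P = [[1, 2, 4, 7], [3, 5, 6, 8], [9], [10]].

The final insertion tableau P = [[1, 2, 4, 7], [3, 5, 6, 8], [9], [10]] has shape [4, 4, 1, 1].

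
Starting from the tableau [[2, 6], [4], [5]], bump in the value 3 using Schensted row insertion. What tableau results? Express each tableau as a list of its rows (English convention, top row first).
[[2, 3], [4, 6], [5]]

In row 1, 3 replaces 6 (the leftmost entry greater than 3); 6 is bumped to row 2. 6 is appended to row 2. The new tableau is [[2, 3], [4, 6], [5]].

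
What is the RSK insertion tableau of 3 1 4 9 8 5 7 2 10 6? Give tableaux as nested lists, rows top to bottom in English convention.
P = [[1, 2, 5, 6, 10], [3, 4, 7], [8], [9]]

Insert 3: appended to row 1. P = [[3]].
Insert 1: 1 bumps 3 from row 1; 3 starts row 2. P = [[1], [3]].
Insert 4: appended to row 1. P = [[1, 4], [3]].
Insert 9: appended to row 1. P = [[1, 4, 9], [3]].
Insert 8: 8 bumps 9 from row 1; 9 appends to row 2. P = [[1, 4, 8], [3, 9]].
Insert 5: 5 bumps 8 from row 1; 8 bumps 9 from row 2; 9 starts row 3. P = [[1, 4, 5], [3, 8], [9]].
Insert 7: appended to row 1. P = [[1, 4, 5, 7], [3, 8], [9]].
Insert 2: 2 bumps 4 from row 1; 4 bumps 8 from row 2; 8 bumps 9 from row 3; 9 starts row 4. P = [[1, 2, 5, 7], [3, 4], [8], [9]].
Insert 10: appended to row 1. P = [[1, 2, 5, 7, 10], [3, 4], [8], [9]].
Insert 6: 6 bumps 7 from row 1; 7 appends to row 2. P = [[1, 2, 5, 6, 10], [3, 4, 7], [8], [9]].

So P = [[1, 2, 5, 6, 10], [3, 4, 7], [8], [9]].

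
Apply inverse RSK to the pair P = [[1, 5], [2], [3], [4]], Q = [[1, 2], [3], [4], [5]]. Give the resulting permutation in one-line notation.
Reverse the RSK construction: for i from n down to 1, find the cell of Q containing i, remove the entry at that cell from P, and reverse-bump it up through P; the value ejected from row 1 is w(i).

Step i=5: Q has 5 at row 4, column 1; remove 4 from row 4 of P and reverse-bump: 4 enters row 3 and ejects 3; 3 enters row 2 and ejects 2; 2 enters row 1 and ejects 1. So w(5) = 1. P is now [[2, 5], [3], [4]].
Step i=4: Q has 4 at row 3, column 1; remove 4 from row 3 of P and reverse-bump: 4 enters row 2 and ejects 3; 3 enters row 1 and ejects 2. So w(4) = 2. P is now [[3, 5], [4]].
Step i=3: Q has 3 at row 2, column 1; remove 4 from row 2 of P and reverse-bump: 4 enters row 1 and ejects 3. So w(3) = 3. P is now [[4, 5]].
Step i=2: Q has 2 at row 1, column 2; remove that cell from P, ejecting 5. So w(2) = 5. P is now [[4]].
Step i=1: Q has 1 at row 1, column 1; remove that cell from P, ejecting 4. So w(1) = 4. P is now [].

So w = 4 5 3 2 1.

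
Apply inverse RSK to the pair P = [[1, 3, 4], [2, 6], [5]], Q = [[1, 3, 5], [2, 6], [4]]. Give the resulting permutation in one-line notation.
Reverse RSK: for i = n, n-1, ..., 1, locate i in Q, remove the corresponding corner cell from P, and reverse-bump its entry up through P; the value ejected from row 1 is w(i).

So w = 5 2 3 1 6 4.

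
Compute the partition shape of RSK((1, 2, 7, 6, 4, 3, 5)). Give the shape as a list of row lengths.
[4, 1, 1, 1]

Row-insert each entry into an empty tableau.

After inserting 1: P = [[1]].
After inserting 2: P = [[1, 2]].
After inserting 7: P = [[1, 2, 7]].
After inserting 6: P = [[1, 2, 6], [7]].
After inserting 4: P = [[1, 2, 4], [6], [7]].
After inserting 3: P = [[1, 2, 3], [4], [6], [7]].
After inserting 5: P = [[1, 2, 3, 5], [4], [6], [7]].

The final insertion tableau P = [[1, 2, 3, 5], [4], [6], [7]] has shape [4, 1, 1, 1].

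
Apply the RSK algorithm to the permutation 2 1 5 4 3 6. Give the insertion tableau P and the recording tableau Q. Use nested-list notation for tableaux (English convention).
Insert each entry of the permutation into P by Schensted row insertion, recording in Q the position of each new cell.

Insert 2: appended to row 1. P = [[2]], Q = [[1]].
Insert 1: 1 bumps 2 from row 1; 2 starts row 2. P = [[1], [2]], Q = [[1], [2]].
Insert 5: appended to row 1. P = [[1, 5], [2]], Q = [[1, 3], [2]].
Insert 4: 4 bumps 5 from row 1; 5 appends to row 2. P = [[1, 4], [2, 5]], Q = [[1, 3], [2, 4]].
Insert 3: 3 bumps 4 from row 1; 4 bumps 5 from row 2; 5 starts row 3. P = [[1, 3], [2, 4], [5]], Q = [[1, 3], [2, 4], [5]].
Insert 6: appended to row 1. P = [[1, 3, 6], [2, 4], [5]], Q = [[1, 3, 6], [2, 4], [5]].

So P = [[1, 3, 6], [2, 4], [5]], Q = [[1, 3, 6], [2, 4], [5]].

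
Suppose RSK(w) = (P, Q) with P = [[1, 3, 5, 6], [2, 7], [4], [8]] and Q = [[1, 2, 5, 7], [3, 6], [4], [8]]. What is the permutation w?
Reverse the RSK construction: for i from n down to 1, find the cell of Q containing i, remove the entry at that cell from P, and reverse-bump it up through P; the value ejected from row 1 is w(i).

Step i=8: Q has 8 at row 4, column 1; remove 8 from row 4 of P and reverse-bump: 8 enters row 3 and ejects 4; 4 enters row 2 and ejects 2; 2 enters row 1 and ejects 1. So w(8) = 1. P is now [[2, 3, 5, 6], [4, 7], [8]].
Step i=7: Q has 7 at row 1, column 4; remove that cell from P, ejecting 6. So w(7) = 6. P is now [[2, 3, 5], [4, 7], [8]].
Step i=6: Q has 6 at row 2, column 2; remove 7 from row 2 of P and reverse-bump: 7 enters row 1 and ejects 5. So w(6) = 5. P is now [[2, 3, 7], [4], [8]].
Step i=5: Q has 5 at row 1, column 3; remove that cell from P, ejecting 7. So w(5) = 7. P is now [[2, 3], [4], [8]].
Step i=4: Q has 4 at row 3, column 1; remove 8 from row 3 of P and reverse-bump: 8 enters row 2 and ejects 4; 4 enters row 1 and ejects 3. So w(4) = 3. P is now [[2, 4], [8]].
Step i=3: Q has 3 at row 2, column 1; remove 8 from row 2 of P and reverse-bump: 8 enters row 1 and ejects 4. So w(3) = 4. P is now [[2, 8]].
Step i=2: Q has 2 at row 1, column 2; remove that cell from P, ejecting 8. So w(2) = 8. P is now [[2]].
Step i=1: Q has 1 at row 1, column 1; remove that cell from P, ejecting 2. So w(1) = 2. P is now [].

So w = 2 8 4 3 7 5 6 1.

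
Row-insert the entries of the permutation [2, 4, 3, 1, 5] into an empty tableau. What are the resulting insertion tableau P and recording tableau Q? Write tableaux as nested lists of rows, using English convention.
Insert each entry of the permutation into P by Schensted row insertion, recording in Q the position of each new cell.

Insert 2: appended to row 1. P = [[2]], Q = [[1]].
Insert 4: appended to row 1. P = [[2, 4]], Q = [[1, 2]].
Insert 3: 3 bumps 4 from row 1; 4 starts row 2. P = [[2, 3], [4]], Q = [[1, 2], [3]].
Insert 1: 1 bumps 2 from row 1; 2 bumps 4 from row 2; 4 starts row 3. P = [[1, 3], [2], [4]], Q = [[1, 2], [3], [4]].
Insert 5: appended to row 1. P = [[1, 3, 5], [2], [4]], Q = [[1, 2, 5], [3], [4]].

So P = [[1, 3, 5], [2], [4]], Q = [[1, 2, 5], [3], [4]].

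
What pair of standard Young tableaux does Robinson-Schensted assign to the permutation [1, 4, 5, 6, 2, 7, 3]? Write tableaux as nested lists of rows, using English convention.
Insert each entry of the permutation into P by Schensted row insertion, recording in Q the position of each new cell.

After inserting 1: P = [[1]].
After inserting 4: P = [[1, 4]].
After inserting 5: P = [[1, 4, 5]].
After inserting 6: P = [[1, 4, 5, 6]].
After inserting 2: P = [[1, 2, 5, 6], [4]].
After inserting 7: P = [[1, 2, 5, 6, 7], [4]].
After inserting 3: P = [[1, 2, 3, 6, 7], [4, 5]].

So P = [[1, 2, 3, 6, 7], [4, 5]], Q = [[1, 2, 3, 4, 6], [5, 7]].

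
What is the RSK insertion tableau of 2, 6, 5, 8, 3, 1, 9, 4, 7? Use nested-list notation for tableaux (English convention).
After inserting 2: P = [[2]].
After inserting 6: P = [[2, 6]].
After inserting 5: P = [[2, 5], [6]].
After inserting 8: P = [[2, 5, 8], [6]].
After inserting 3: P = [[2, 3, 8], [5], [6]].
After inserting 1: P = [[1, 3, 8], [2], [5], [6]].
After inserting 9: P = [[1, 3, 8, 9], [2], [5], [6]].
After inserting 4: P = [[1, 3, 4, 9], [2, 8], [5], [6]].
After inserting 7: P = [[1, 3, 4, 7], [2, 8, 9], [5], [6]].

So P = [[1, 3, 4, 7], [2, 8, 9], [5], [6]].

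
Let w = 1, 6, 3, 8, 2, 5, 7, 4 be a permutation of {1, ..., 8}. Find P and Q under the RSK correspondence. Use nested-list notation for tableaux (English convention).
Insert each entry of the permutation into P by Schensted row insertion, recording in Q the position of each new cell.

Insert 1: appended to row 1. P = [[1]].
Insert 6: appended to row 1. P = [[1, 6]].
Insert 3: 3 bumps 6 from row 1; 6 starts row 2. P = [[1, 3], [6]].
Insert 8: appended to row 1. P = [[1, 3, 8], [6]].
Insert 2: 2 bumps 3 from row 1; 3 bumps 6 from row 2; 6 starts row 3. P = [[1, 2, 8], [3], [6]].
Insert 5: 5 bumps 8 from row 1; 8 appends to row 2. P = [[1, 2, 5], [3, 8], [6]].
Insert 7: appended to row 1. P = [[1, 2, 5, 7], [3, 8], [6]].
Insert 4: 4 bumps 5 from row 1; 5 bumps 8 from row 2; 8 appends to row 3. P = [[1, 2, 4, 7], [3, 5], [6, 8]].

So P = [[1, 2, 4, 7], [3, 5], [6, 8]], Q = [[1, 2, 4, 7], [3, 6], [5, 8]].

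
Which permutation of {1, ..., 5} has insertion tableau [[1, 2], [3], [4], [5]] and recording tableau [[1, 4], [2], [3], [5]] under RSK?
5 4 1 3 2

Reverse the RSK construction: for i from n down to 1, find the cell of Q containing i, remove the entry at that cell from P, and reverse-bump it up through P; the value ejected from row 1 is w(i).

Step i=5: Q has 5 at row 4, column 1; remove 5 from row 4 of P and reverse-bump: 5 enters row 3 and ejects 4; 4 enters row 2 and ejects 3; 3 enters row 1 and ejects 2. So w(5) = 2. P is now [[1, 3], [4], [5]].
Step i=4: Q has 4 at row 1, column 2; remove that cell from P, ejecting 3. So w(4) = 3. P is now [[1], [4], [5]].
Step i=3: Q has 3 at row 3, column 1; remove 5 from row 3 of P and reverse-bump: 5 enters row 2 and ejects 4; 4 enters row 1 and ejects 1. So w(3) = 1. P is now [[4], [5]].
Step i=2: Q has 2 at row 2, column 1; remove 5 from row 2 of P and reverse-bump: 5 enters row 1 and ejects 4. So w(2) = 4. P is now [[5]].
Step i=1: Q has 1 at row 1, column 1; remove that cell from P, ejecting 5. So w(1) = 5. P is now [].

So w = 5 4 1 3 2.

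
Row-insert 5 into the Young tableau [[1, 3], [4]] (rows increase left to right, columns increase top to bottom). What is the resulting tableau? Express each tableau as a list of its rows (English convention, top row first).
5 is larger than every entry of row 1, so it is appended to row 1. The new tableau is [[1, 3, 5], [4]].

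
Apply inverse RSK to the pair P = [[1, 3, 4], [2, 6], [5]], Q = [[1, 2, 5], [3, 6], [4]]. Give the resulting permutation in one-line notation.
Reverse the RSK construction: for i from n down to 1, find the cell of Q containing i, remove the entry at that cell from P, and reverse-bump it up through P; the value ejected from row 1 is w(i).

Step i=6: Q has 6 at row 2, column 2; remove 6 from row 2 of P and reverse-bump: 6 enters row 1 and ejects 4. So w(6) = 4. P is now [[1, 3, 6], [2], [5]].
Step i=5: Q has 5 at row 1, column 3; remove that cell from P, ejecting 6. So w(5) = 6. P is now [[1, 3], [2], [5]].
Step i=4: Q has 4 at row 3, column 1; remove 5 from row 3 of P and reverse-bump: 5 enters row 2 and ejects 2; 2 enters row 1 and ejects 1. So w(4) = 1. P is now [[2, 3], [5]].
Step i=3: Q has 3 at row 2, column 1; remove 5 from row 2 of P and reverse-bump: 5 enters row 1 and ejects 3. So w(3) = 3. P is now [[2, 5]].
Step i=2: Q has 2 at row 1, column 2; remove that cell from P, ejecting 5. So w(2) = 5. P is now [[2]].
Step i=1: Q has 1 at row 1, column 1; remove that cell from P, ejecting 2. So w(1) = 2. P is now [].

So w = 2 5 3 1 6 4.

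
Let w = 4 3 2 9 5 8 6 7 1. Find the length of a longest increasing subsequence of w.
4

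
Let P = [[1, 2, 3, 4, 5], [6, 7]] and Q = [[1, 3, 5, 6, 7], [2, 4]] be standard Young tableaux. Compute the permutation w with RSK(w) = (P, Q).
6 1 7 2 3 4 5

Reverse the RSK construction: for i from n down to 1, find the cell of Q containing i, remove the entry at that cell from P, and reverse-bump it up through P; the value ejected from row 1 is w(i).

Step i=7: Q has 7 at row 1, column 5; remove that cell from P, ejecting 5. So w(7) = 5. P is now [[1, 2, 3, 4], [6, 7]].
Step i=6: Q has 6 at row 1, column 4; remove that cell from P, ejecting 4. So w(6) = 4. P is now [[1, 2, 3], [6, 7]].
Step i=5: Q has 5 at row 1, column 3; remove that cell from P, ejecting 3. So w(5) = 3. P is now [[1, 2], [6, 7]].
Step i=4: Q has 4 at row 2, column 2; remove 7 from row 2 of P and reverse-bump: 7 enters row 1 and ejects 2. So w(4) = 2. P is now [[1, 7], [6]].
Step i=3: Q has 3 at row 1, column 2; remove that cell from P, ejecting 7. So w(3) = 7. P is now [[1], [6]].
Step i=2: Q has 2 at row 2, column 1; remove 6 from row 2 of P and reverse-bump: 6 enters row 1 and ejects 1. So w(2) = 1. P is now [[6]].
Step i=1: Q has 1 at row 1, column 1; remove that cell from P, ejecting 6. So w(1) = 6. P is now [].

So w = 6 1 7 2 3 4 5.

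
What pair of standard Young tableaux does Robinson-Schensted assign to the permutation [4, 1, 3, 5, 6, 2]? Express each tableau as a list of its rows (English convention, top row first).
Insert each entry of the permutation into P by Schensted row insertion, recording in Q the position of each new cell.

After inserting 4: P = [[4]].
After inserting 1: P = [[1], [4]].
After inserting 3: P = [[1, 3], [4]].
After inserting 5: P = [[1, 3, 5], [4]].
After inserting 6: P = [[1, 3, 5, 6], [4]].
After inserting 2: P = [[1, 2, 5, 6], [3], [4]].

So P = [[1, 2, 5, 6], [3], [4]], Q = [[1, 3, 4, 5], [2], [6]].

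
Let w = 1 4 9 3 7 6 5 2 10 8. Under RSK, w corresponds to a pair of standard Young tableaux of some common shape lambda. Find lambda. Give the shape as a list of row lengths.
Row-insert each entry into an empty tableau.

After inserting 1: P = [[1]].
After inserting 4: P = [[1, 4]].
After inserting 9: P = [[1, 4, 9]].
After inserting 3: P = [[1, 3, 9], [4]].
After inserting 7: P = [[1, 3, 7], [4, 9]].
After inserting 6: P = [[1, 3, 6], [4, 7], [9]].
After inserting 5: P = [[1, 3, 5], [4, 6], [7], [9]].
After inserting 2: P = [[1, 2, 5], [3, 6], [4], [7], [9]].
After inserting 10: P = [[1, 2, 5, 10], [3, 6], [4], [7], [9]].
After inserting 8: P = [[1, 2, 5, 8], [3, 6, 10], [4], [7], [9]].

The final insertion tableau P = [[1, 2, 5, 8], [3, 6, 10], [4], [7], [9]] has shape [4, 3, 1, 1, 1].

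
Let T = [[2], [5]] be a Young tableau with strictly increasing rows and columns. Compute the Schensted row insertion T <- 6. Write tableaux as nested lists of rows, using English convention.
[[2, 6], [5]]

6 is larger than every entry of row 1, so it is appended to row 1. The new tableau is [[2, 6], [5]].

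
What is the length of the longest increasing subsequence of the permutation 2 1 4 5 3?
3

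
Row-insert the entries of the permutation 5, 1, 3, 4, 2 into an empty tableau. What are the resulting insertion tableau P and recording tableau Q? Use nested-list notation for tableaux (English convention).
Insert each entry of the permutation into P by Schensted row insertion, recording in Q the position of each new cell.

After inserting 5: P = [[5]].
After inserting 1: P = [[1], [5]].
After inserting 3: P = [[1, 3], [5]].
After inserting 4: P = [[1, 3, 4], [5]].
After inserting 2: P = [[1, 2, 4], [3], [5]].

So P = [[1, 2, 4], [3], [5]], Q = [[1, 3, 4], [2], [5]].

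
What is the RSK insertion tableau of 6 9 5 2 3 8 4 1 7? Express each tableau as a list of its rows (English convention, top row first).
Insert 6: appended to row 1. P = [[6]].
Insert 9: appended to row 1. P = [[6, 9]].
Insert 5: 5 bumps 6 from row 1; 6 starts row 2. P = [[5, 9], [6]].
Insert 2: 2 bumps 5 from row 1; 5 bumps 6 from row 2; 6 starts row 3. P = [[2, 9], [5], [6]].
Insert 3: 3 bumps 9 from row 1; 9 appends to row 2. P = [[2, 3], [5, 9], [6]].
Insert 8: appended to row 1. P = [[2, 3, 8], [5, 9], [6]].
Insert 4: 4 bumps 8 from row 1; 8 bumps 9 from row 2; 9 appends to row 3. P = [[2, 3, 4], [5, 8], [6, 9]].
Insert 1: 1 bumps 2 from row 1; 2 bumps 5 from row 2; 5 bumps 6 from row 3; 6 starts row 4. P = [[1, 3, 4], [2, 8], [5, 9], [6]].
Insert 7: appended to row 1. P = [[1, 3, 4, 7], [2, 8], [5, 9], [6]].

So P = [[1, 3, 4, 7], [2, 8], [5, 9], [6]].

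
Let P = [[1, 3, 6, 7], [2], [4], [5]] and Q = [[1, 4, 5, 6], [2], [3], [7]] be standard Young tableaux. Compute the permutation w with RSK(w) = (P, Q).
5 4 2 3 6 7 1

Reverse the RSK construction: for i from n down to 1, find the cell of Q containing i, remove the entry at that cell from P, and reverse-bump it up through P; the value ejected from row 1 is w(i).

Step i=7: Q has 7 at row 4, column 1; remove 5 from row 4 of P and reverse-bump: 5 enters row 3 and ejects 4; 4 enters row 2 and ejects 2; 2 enters row 1 and ejects 1. So w(7) = 1. P is now [[2, 3, 6, 7], [4], [5]].
Step i=6: Q has 6 at row 1, column 4; remove that cell from P, ejecting 7. So w(6) = 7. P is now [[2, 3, 6], [4], [5]].
Step i=5: Q has 5 at row 1, column 3; remove that cell from P, ejecting 6. So w(5) = 6. P is now [[2, 3], [4], [5]].
Step i=4: Q has 4 at row 1, column 2; remove that cell from P, ejecting 3. So w(4) = 3. P is now [[2], [4], [5]].
Step i=3: Q has 3 at row 3, column 1; remove 5 from row 3 of P and reverse-bump: 5 enters row 2 and ejects 4; 4 enters row 1 and ejects 2. So w(3) = 2. P is now [[4], [5]].
Step i=2: Q has 2 at row 2, column 1; remove 5 from row 2 of P and reverse-bump: 5 enters row 1 and ejects 4. So w(2) = 4. P is now [[5]].
Step i=1: Q has 1 at row 1, column 1; remove that cell from P, ejecting 5. So w(1) = 5. P is now [].

So w = 5 4 2 3 6 7 1.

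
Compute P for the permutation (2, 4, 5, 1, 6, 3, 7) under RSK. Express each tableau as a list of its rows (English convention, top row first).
P = [[1, 3, 5, 6, 7], [2, 4]]

Insert 2: appended to row 1. P = [[2]].
Insert 4: appended to row 1. P = [[2, 4]].
Insert 5: appended to row 1. P = [[2, 4, 5]].
Insert 1: 1 bumps 2 from row 1; 2 starts row 2. P = [[1, 4, 5], [2]].
Insert 6: appended to row 1. P = [[1, 4, 5, 6], [2]].
Insert 3: 3 bumps 4 from row 1; 4 appends to row 2. P = [[1, 3, 5, 6], [2, 4]].
Insert 7: appended to row 1. P = [[1, 3, 5, 6, 7], [2, 4]].

So P = [[1, 3, 5, 6, 7], [2, 4]].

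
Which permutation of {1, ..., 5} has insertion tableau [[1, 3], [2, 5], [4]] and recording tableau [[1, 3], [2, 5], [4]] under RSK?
4 2 5 1 3

Reverse the RSK construction: for i from n down to 1, find the cell of Q containing i, remove the entry at that cell from P, and reverse-bump it up through P; the value ejected from row 1 is w(i).

Step i=5: Q has 5 at row 2, column 2; remove 5 from row 2 of P and reverse-bump: 5 enters row 1 and ejects 3. So w(5) = 3. P is now [[1, 5], [2], [4]].
Step i=4: Q has 4 at row 3, column 1; remove 4 from row 3 of P and reverse-bump: 4 enters row 2 and ejects 2; 2 enters row 1 and ejects 1. So w(4) = 1. P is now [[2, 5], [4]].
Step i=3: Q has 3 at row 1, column 2; remove that cell from P, ejecting 5. So w(3) = 5. P is now [[2], [4]].
Step i=2: Q has 2 at row 2, column 1; remove 4 from row 2 of P and reverse-bump: 4 enters row 1 and ejects 2. So w(2) = 2. P is now [[4]].
Step i=1: Q has 1 at row 1, column 1; remove that cell from P, ejecting 4. So w(1) = 4. P is now [].

So w = 4 2 5 1 3.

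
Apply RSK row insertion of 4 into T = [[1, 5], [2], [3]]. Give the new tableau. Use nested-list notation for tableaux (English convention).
[[1, 4], [2, 5], [3]]

In row 1, 4 replaces 5 (the leftmost entry greater than 4); 5 is bumped to row 2. 5 is appended to row 2. The new tableau is [[1, 4], [2, 5], [3]].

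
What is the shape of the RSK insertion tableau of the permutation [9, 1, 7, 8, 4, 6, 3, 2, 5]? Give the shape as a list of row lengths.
[3, 2, 2, 1, 1]

Row-insert each entry into an empty tableau.

After inserting 9: P = [[9]].
After inserting 1: P = [[1], [9]].
After inserting 7: P = [[1, 7], [9]].
After inserting 8: P = [[1, 7, 8], [9]].
After inserting 4: P = [[1, 4, 8], [7], [9]].
After inserting 6: P = [[1, 4, 6], [7, 8], [9]].
After inserting 3: P = [[1, 3, 6], [4, 8], [7], [9]].
After inserting 2: P = [[1, 2, 6], [3, 8], [4], [7], [9]].
After inserting 5: P = [[1, 2, 5], [3, 6], [4, 8], [7], [9]].

The final insertion tableau P = [[1, 2, 5], [3, 6], [4, 8], [7], [9]] has shape [3, 2, 2, 1, 1].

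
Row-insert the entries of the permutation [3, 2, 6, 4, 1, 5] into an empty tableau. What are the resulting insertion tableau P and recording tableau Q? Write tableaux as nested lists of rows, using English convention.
Insert each entry of the permutation into P by Schensted row insertion, recording in Q the position of each new cell.

Insert 3: appended to row 1. P = [[3]], Q = [[1]].
Insert 2: 2 bumps 3 from row 1; 3 starts row 2. P = [[2], [3]], Q = [[1], [2]].
Insert 6: appended to row 1. P = [[2, 6], [3]], Q = [[1, 3], [2]].
Insert 4: 4 bumps 6 from row 1; 6 appends to row 2. P = [[2, 4], [3, 6]], Q = [[1, 3], [2, 4]].
Insert 1: 1 bumps 2 from row 1; 2 bumps 3 from row 2; 3 starts row 3. P = [[1, 4], [2, 6], [3]], Q = [[1, 3], [2, 4], [5]].
Insert 5: appended to row 1. P = [[1, 4, 5], [2, 6], [3]], Q = [[1, 3, 6], [2, 4], [5]].

So P = [[1, 4, 5], [2, 6], [3]], Q = [[1, 3, 6], [2, 4], [5]].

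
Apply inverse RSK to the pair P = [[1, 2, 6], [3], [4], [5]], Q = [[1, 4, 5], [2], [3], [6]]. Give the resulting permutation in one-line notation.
5 4 1 3 6 2

Reverse the RSK construction: for i from n down to 1, find the cell of Q containing i, remove the entry at that cell from P, and reverse-bump it up through P; the value ejected from row 1 is w(i).

Step i=6: Q has 6 at row 4, column 1; remove 5 from row 4 of P and reverse-bump: 5 enters row 3 and ejects 4; 4 enters row 2 and ejects 3; 3 enters row 1 and ejects 2. So w(6) = 2. P is now [[1, 3, 6], [4], [5]].
Step i=5: Q has 5 at row 1, column 3; remove that cell from P, ejecting 6. So w(5) = 6. P is now [[1, 3], [4], [5]].
Step i=4: Q has 4 at row 1, column 2; remove that cell from P, ejecting 3. So w(4) = 3. P is now [[1], [4], [5]].
Step i=3: Q has 3 at row 3, column 1; remove 5 from row 3 of P and reverse-bump: 5 enters row 2 and ejects 4; 4 enters row 1 and ejects 1. So w(3) = 1. P is now [[4], [5]].
Step i=2: Q has 2 at row 2, column 1; remove 5 from row 2 of P and reverse-bump: 5 enters row 1 and ejects 4. So w(2) = 4. P is now [[5]].
Step i=1: Q has 1 at row 1, column 1; remove that cell from P, ejecting 5. So w(1) = 5. P is now [].

So w = 5 4 1 3 6 2.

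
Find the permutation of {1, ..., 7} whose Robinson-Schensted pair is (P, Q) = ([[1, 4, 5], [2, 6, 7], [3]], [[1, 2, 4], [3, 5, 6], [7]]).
3 6 2 7 4 5 1

Reverse the RSK construction: for i from n down to 1, find the cell of Q containing i, remove the entry at that cell from P, and reverse-bump it up through P; the value ejected from row 1 is w(i).

Step i=7: Q has 7 at row 3, column 1; remove 3 from row 3 of P and reverse-bump: 3 enters row 2 and ejects 2; 2 enters row 1 and ejects 1. So w(7) = 1. P is now [[2, 4, 5], [3, 6, 7]].
Step i=6: Q has 6 at row 2, column 3; remove 7 from row 2 of P and reverse-bump: 7 enters row 1 and ejects 5. So w(6) = 5. P is now [[2, 4, 7], [3, 6]].
Step i=5: Q has 5 at row 2, column 2; remove 6 from row 2 of P and reverse-bump: 6 enters row 1 and ejects 4. So w(5) = 4. P is now [[2, 6, 7], [3]].
Step i=4: Q has 4 at row 1, column 3; remove that cell from P, ejecting 7. So w(4) = 7. P is now [[2, 6], [3]].
Step i=3: Q has 3 at row 2, column 1; remove 3 from row 2 of P and reverse-bump: 3 enters row 1 and ejects 2. So w(3) = 2. P is now [[3, 6]].
Step i=2: Q has 2 at row 1, column 2; remove that cell from P, ejecting 6. So w(2) = 6. P is now [[3]].
Step i=1: Q has 1 at row 1, column 1; remove that cell from P, ejecting 3. So w(1) = 3. P is now [].

So w = 3 6 2 7 4 5 1.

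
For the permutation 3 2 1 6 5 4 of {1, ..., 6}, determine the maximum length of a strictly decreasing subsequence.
3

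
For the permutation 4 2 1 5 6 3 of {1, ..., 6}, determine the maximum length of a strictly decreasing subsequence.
3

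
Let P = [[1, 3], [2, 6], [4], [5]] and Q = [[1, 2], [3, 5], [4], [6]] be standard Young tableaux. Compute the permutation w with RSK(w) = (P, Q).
5 6 4 2 3 1

Reverse the RSK construction: for i from n down to 1, find the cell of Q containing i, remove the entry at that cell from P, and reverse-bump it up through P; the value ejected from row 1 is w(i).

Step i=6: Q has 6 at row 4, column 1; remove 5 from row 4 of P and reverse-bump: 5 enters row 3 and ejects 4; 4 enters row 2 and ejects 2; 2 enters row 1 and ejects 1. So w(6) = 1. P is now [[2, 3], [4, 6], [5]].
Step i=5: Q has 5 at row 2, column 2; remove 6 from row 2 of P and reverse-bump: 6 enters row 1 and ejects 3. So w(5) = 3. P is now [[2, 6], [4], [5]].
Step i=4: Q has 4 at row 3, column 1; remove 5 from row 3 of P and reverse-bump: 5 enters row 2 and ejects 4; 4 enters row 1 and ejects 2. So w(4) = 2. P is now [[4, 6], [5]].
Step i=3: Q has 3 at row 2, column 1; remove 5 from row 2 of P and reverse-bump: 5 enters row 1 and ejects 4. So w(3) = 4. P is now [[5, 6]].
Step i=2: Q has 2 at row 1, column 2; remove that cell from P, ejecting 6. So w(2) = 6. P is now [[5]].
Step i=1: Q has 1 at row 1, column 1; remove that cell from P, ejecting 5. So w(1) = 5. P is now [].

So w = 5 6 4 2 3 1.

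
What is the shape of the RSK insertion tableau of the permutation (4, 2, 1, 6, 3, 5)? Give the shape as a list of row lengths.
Row-insert each entry into an empty tableau.

After inserting 4: P = [[4]].
After inserting 2: P = [[2], [4]].
After inserting 1: P = [[1], [2], [4]].
After inserting 6: P = [[1, 6], [2], [4]].
After inserting 3: P = [[1, 3], [2, 6], [4]].
After inserting 5: P = [[1, 3, 5], [2, 6], [4]].

The final insertion tableau P = [[1, 3, 5], [2, 6], [4]] has shape [3, 2, 1].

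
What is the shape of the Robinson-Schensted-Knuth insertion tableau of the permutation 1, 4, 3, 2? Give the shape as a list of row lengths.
[2, 1, 1]

Row-insert each entry into an empty tableau.

After inserting 1: P = [[1]].
After inserting 4: P = [[1, 4]].
After inserting 3: P = [[1, 3], [4]].
After inserting 2: P = [[1, 2], [3], [4]].

The final insertion tableau P = [[1, 2], [3], [4]] has shape [2, 1, 1].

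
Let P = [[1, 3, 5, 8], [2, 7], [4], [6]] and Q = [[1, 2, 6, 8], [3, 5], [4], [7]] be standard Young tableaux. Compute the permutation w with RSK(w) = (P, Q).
6 7 4 2 3 5 1 8

Reverse the RSK construction: for i from n down to 1, find the cell of Q containing i, remove the entry at that cell from P, and reverse-bump it up through P; the value ejected from row 1 is w(i).

Step i=8: Q has 8 at row 1, column 4; remove that cell from P, ejecting 8. So w(8) = 8. P is now [[1, 3, 5], [2, 7], [4], [6]].
Step i=7: Q has 7 at row 4, column 1; remove 6 from row 4 of P and reverse-bump: 6 enters row 3 and ejects 4; 4 enters row 2 and ejects 2; 2 enters row 1 and ejects 1. So w(7) = 1. P is now [[2, 3, 5], [4, 7], [6]].
Step i=6: Q has 6 at row 1, column 3; remove that cell from P, ejecting 5. So w(6) = 5. P is now [[2, 3], [4, 7], [6]].
Step i=5: Q has 5 at row 2, column 2; remove 7 from row 2 of P and reverse-bump: 7 enters row 1 and ejects 3. So w(5) = 3. P is now [[2, 7], [4], [6]].
Step i=4: Q has 4 at row 3, column 1; remove 6 from row 3 of P and reverse-bump: 6 enters row 2 and ejects 4; 4 enters row 1 and ejects 2. So w(4) = 2. P is now [[4, 7], [6]].
Step i=3: Q has 3 at row 2, column 1; remove 6 from row 2 of P and reverse-bump: 6 enters row 1 and ejects 4. So w(3) = 4. P is now [[6, 7]].
Step i=2: Q has 2 at row 1, column 2; remove that cell from P, ejecting 7. So w(2) = 7. P is now [[6]].
Step i=1: Q has 1 at row 1, column 1; remove that cell from P, ejecting 6. So w(1) = 6. P is now [].

So w = 6 7 4 2 3 5 1 8.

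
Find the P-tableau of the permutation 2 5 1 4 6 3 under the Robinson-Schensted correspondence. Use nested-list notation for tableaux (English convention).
After inserting 2: P = [[2]].
After inserting 5: P = [[2, 5]].
After inserting 1: P = [[1, 5], [2]].
After inserting 4: P = [[1, 4], [2, 5]].
After inserting 6: P = [[1, 4, 6], [2, 5]].
After inserting 3: P = [[1, 3, 6], [2, 4], [5]].

So P = [[1, 3, 6], [2, 4], [5]].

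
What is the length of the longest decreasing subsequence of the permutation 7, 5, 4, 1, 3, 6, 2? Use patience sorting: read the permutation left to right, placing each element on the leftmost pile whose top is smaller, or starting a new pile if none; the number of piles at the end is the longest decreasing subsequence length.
5

7: new pile. tops = [7]
5: new pile. tops = [7, 5]
4: new pile. tops = [7, 5, 4]
1: new pile. tops = [7, 5, 4, 1]
3: onto pile 4 (replacing 1). tops = [7, 5, 4, 3]
6: onto pile 2 (replacing 5). tops = [7, 6, 4, 3]
2: new pile. tops = [7, 6, 4, 3, 2]

5 piles, so the longest decreasing subsequence has length 5.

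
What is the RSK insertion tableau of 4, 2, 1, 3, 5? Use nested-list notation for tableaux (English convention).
P = [[1, 3, 5], [2], [4]]

Insert 4: appended to row 1. P = [[4]].
Insert 2: 2 bumps 4 from row 1; 4 starts row 2. P = [[2], [4]].
Insert 1: 1 bumps 2 from row 1; 2 bumps 4 from row 2; 4 starts row 3. P = [[1], [2], [4]].
Insert 3: appended to row 1. P = [[1, 3], [2], [4]].
Insert 5: appended to row 1. P = [[1, 3, 5], [2], [4]].

So P = [[1, 3, 5], [2], [4]].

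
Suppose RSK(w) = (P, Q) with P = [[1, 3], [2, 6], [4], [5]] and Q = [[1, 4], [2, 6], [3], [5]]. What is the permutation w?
5 4 2 6 1 3

Reverse the RSK construction: for i from n down to 1, find the cell of Q containing i, remove the entry at that cell from P, and reverse-bump it up through P; the value ejected from row 1 is w(i).

Step i=6: Q has 6 at row 2, column 2; remove 6 from row 2 of P and reverse-bump: 6 enters row 1 and ejects 3. So w(6) = 3. P is now [[1, 6], [2], [4], [5]].
Step i=5: Q has 5 at row 4, column 1; remove 5 from row 4 of P and reverse-bump: 5 enters row 3 and ejects 4; 4 enters row 2 and ejects 2; 2 enters row 1 and ejects 1. So w(5) = 1. P is now [[2, 6], [4], [5]].
Step i=4: Q has 4 at row 1, column 2; remove that cell from P, ejecting 6. So w(4) = 6. P is now [[2], [4], [5]].
Step i=3: Q has 3 at row 3, column 1; remove 5 from row 3 of P and reverse-bump: 5 enters row 2 and ejects 4; 4 enters row 1 and ejects 2. So w(3) = 2. P is now [[4], [5]].
Step i=2: Q has 2 at row 2, column 1; remove 5 from row 2 of P and reverse-bump: 5 enters row 1 and ejects 4. So w(2) = 4. P is now [[5]].
Step i=1: Q has 1 at row 1, column 1; remove that cell from P, ejecting 5. So w(1) = 5. P is now [].

So w = 5 4 2 6 1 3.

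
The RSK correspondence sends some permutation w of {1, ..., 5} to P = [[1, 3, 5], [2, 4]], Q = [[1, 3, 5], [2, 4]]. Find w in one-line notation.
2 1 4 3 5

Reverse RSK: for i = n, n-1, ..., 1, locate i in Q, remove the corresponding corner cell from P, and reverse-bump its entry up through P; the value ejected from row 1 is w(i).

So w = 2 1 4 3 5.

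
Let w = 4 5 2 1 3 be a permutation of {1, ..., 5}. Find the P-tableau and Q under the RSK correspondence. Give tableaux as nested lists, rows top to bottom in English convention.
P = [[1, 3], [2, 5], [4]], Q = [[1, 2], [3, 5], [4]]

Insert each entry of the permutation into P by Schensted row insertion, recording in Q the position of each new cell.

Insert 4: appended to row 1. P = [[4]].
Insert 5: appended to row 1. P = [[4, 5]].
Insert 2: 2 bumps 4 from row 1; 4 starts row 2. P = [[2, 5], [4]].
Insert 1: 1 bumps 2 from row 1; 2 bumps 4 from row 2; 4 starts row 3. P = [[1, 5], [2], [4]].
Insert 3: 3 bumps 5 from row 1; 5 appends to row 2. P = [[1, 3], [2, 5], [4]].

So P = [[1, 3], [2, 5], [4]], Q = [[1, 2], [3, 5], [4]].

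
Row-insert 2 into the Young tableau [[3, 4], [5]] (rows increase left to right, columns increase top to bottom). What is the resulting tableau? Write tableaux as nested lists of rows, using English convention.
[[2, 4], [3], [5]]

In row 1, 2 replaces 3 (the leftmost entry greater than 2); 3 is bumped to row 2. In row 2, 3 replaces 5 (the leftmost entry greater than 3); 5 is bumped to row 3. 5 starts a new row 3. The new tableau is [[2, 4], [3], [5]].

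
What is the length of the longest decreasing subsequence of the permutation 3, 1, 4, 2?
2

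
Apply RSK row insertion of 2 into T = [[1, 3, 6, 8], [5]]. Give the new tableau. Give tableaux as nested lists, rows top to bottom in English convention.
In row 1, 2 replaces 3 (the leftmost entry greater than 2); 3 is bumped to row 2. In row 2, 3 replaces 5 (the leftmost entry greater than 3); 5 is bumped to row 3. 5 starts a new row 3. The new tableau is [[1, 2, 6, 8], [3], [5]].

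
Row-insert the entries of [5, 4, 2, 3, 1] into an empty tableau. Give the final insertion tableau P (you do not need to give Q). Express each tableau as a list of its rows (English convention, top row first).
After inserting 5: P = [[5]].
After inserting 4: P = [[4], [5]].
After inserting 2: P = [[2], [4], [5]].
After inserting 3: P = [[2, 3], [4], [5]].
After inserting 1: P = [[1, 3], [2], [4], [5]].

So P = [[1, 3], [2], [4], [5]].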